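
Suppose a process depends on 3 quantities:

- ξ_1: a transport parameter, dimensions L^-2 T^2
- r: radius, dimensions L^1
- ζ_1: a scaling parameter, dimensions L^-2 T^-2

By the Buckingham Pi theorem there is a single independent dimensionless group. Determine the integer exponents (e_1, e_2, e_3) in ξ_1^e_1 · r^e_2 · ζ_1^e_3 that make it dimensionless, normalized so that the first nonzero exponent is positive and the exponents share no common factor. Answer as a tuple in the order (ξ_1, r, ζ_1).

L: e_1·(-2) + e_2·(1) + e_3·(-2) = 0
T: e_1·(2) + e_2·(0) + e_3·(-2) = 0
Solving this homogeneous linear system for the smallest-integer solution (first nonzero entry positive) gives (1, 4, 1).

(1, 4, 1)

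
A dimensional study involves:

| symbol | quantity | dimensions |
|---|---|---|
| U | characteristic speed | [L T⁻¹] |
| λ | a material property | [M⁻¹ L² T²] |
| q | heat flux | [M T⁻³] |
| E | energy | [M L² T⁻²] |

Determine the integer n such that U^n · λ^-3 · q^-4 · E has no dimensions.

Balance the L exponent: (1)·n from U, plus −3·(2) − 4·(0) + (2) = -4 from the rest, must sum to zero.
n − 4 = 0, so n = 4.

4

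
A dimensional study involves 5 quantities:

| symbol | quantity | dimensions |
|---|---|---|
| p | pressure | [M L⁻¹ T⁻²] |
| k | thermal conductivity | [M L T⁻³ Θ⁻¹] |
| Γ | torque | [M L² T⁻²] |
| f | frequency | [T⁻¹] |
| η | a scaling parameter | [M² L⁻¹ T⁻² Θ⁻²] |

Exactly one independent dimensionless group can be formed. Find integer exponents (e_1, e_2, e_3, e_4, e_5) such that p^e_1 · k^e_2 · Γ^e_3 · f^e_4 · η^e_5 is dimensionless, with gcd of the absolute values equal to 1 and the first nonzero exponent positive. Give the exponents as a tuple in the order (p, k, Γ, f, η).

(1, 2, -1, -4, -1)

M: e_1·(1) + e_2·(1) + e_3·(1) + e_4·(0) + e_5·(2) = 0
L: e_1·(-1) + e_2·(1) + e_3·(2) + e_4·(0) + e_5·(-1) = 0
T: e_1·(-2) + e_2·(-3) + e_3·(-2) + e_4·(-1) + e_5·(-2) = 0
Θ: e_1·(0) + e_2·(-1) + e_3·(0) + e_4·(0) + e_5·(-2) = 0
Solving this homogeneous linear system for the smallest-integer solution (first nonzero entry positive) gives (1, 2, -1, -4, -1).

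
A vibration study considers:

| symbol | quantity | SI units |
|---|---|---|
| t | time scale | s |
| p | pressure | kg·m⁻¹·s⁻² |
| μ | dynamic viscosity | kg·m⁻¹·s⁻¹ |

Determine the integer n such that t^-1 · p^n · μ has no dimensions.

Balance the M exponent: (1)·n from p, plus −(0) + (1) = 1 from the rest, must sum to zero.
n + 1 = 0, so n = -1.

-1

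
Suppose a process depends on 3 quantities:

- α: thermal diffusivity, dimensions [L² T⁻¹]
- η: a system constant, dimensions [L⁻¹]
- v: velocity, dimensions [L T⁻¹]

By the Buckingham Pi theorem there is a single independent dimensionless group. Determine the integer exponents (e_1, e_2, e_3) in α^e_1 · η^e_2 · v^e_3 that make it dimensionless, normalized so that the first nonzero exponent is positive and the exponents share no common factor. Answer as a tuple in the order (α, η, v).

L: e_1·(2) + e_2·(-1) + e_3·(1) = 0
T: e_1·(-1) + e_2·(0) + e_3·(-1) = 0
Solving this homogeneous linear system for the smallest-integer solution (first nonzero entry positive) gives (1, 1, -1).

(1, 1, -1)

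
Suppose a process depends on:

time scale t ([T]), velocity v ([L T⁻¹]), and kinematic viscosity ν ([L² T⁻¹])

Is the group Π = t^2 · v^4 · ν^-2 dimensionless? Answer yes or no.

Sum the exponent of each base dimension across the product:
  M: 2·[t]_M + 4·[v]_M − 2·[ν]_M = 2·(0) + 4·(0) − 2·(0) = 0
  L: 2·[t]_L + 4·[v]_L − 2·[ν]_L = 2·(0) + 4·(1) − 2·(2) = 0
  T: 2·[t]_T + 4·[v]_T − 2·[ν]_T = 2·(1) + 4·(-1) − 2·(-1) = 0
  Θ: 2·[t]_Θ + 4·[v]_Θ − 2·[ν]_Θ = 2·(0) + 4·(0) − 2·(0) = 0
All base exponents vanish — dimensionless.

yes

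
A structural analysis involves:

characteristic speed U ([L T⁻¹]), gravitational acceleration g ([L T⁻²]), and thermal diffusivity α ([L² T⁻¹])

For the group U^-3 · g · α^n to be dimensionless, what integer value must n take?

1

Balance the L exponent: (2)·n from α, plus −3·(1) + (1) = -2 from the rest, must sum to zero.
2n − 2 = 0, so n = 1.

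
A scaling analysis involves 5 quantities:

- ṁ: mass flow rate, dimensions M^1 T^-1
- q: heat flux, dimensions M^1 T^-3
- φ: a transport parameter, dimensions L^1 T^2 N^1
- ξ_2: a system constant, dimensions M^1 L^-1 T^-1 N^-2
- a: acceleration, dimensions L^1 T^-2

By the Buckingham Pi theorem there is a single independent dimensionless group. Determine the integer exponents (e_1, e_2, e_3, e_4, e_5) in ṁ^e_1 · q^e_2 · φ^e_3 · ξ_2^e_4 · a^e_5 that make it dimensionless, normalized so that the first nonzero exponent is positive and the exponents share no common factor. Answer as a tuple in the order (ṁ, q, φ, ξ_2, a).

M: e_1·(1) + e_2·(1) + e_3·(0) + e_4·(1) + e_5·(0) = 0
L: e_1·(0) + e_2·(0) + e_3·(1) + e_4·(-1) + e_5·(1) = 0
T: e_1·(-1) + e_2·(-3) + e_3·(2) + e_4·(-1) + e_5·(-2) = 0
N: e_1·(0) + e_2·(0) + e_3·(1) + e_4·(-2) + e_5·(0) = 0
Solving this homogeneous linear system for the smallest-integer solution (first nonzero entry positive) gives (4, -3, -2, -1, 1).

(4, -3, -2, -1, 1)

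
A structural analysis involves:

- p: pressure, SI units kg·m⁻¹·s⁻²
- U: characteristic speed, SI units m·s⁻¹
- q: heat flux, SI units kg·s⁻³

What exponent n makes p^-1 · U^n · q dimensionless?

Balance the L exponent: (1)·n from U, plus −(-1) + (0) = 1 from the rest, must sum to zero.
n + 1 = 0, so n = -1.

-1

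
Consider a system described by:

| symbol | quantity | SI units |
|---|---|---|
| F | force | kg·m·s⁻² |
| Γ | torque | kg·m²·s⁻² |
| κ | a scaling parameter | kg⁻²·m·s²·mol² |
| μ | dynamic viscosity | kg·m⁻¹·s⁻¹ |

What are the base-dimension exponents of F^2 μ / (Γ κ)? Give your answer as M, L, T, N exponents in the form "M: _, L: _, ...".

Collect each base-dimension exponent across the product:
  M: 2·(1) − (1) − (-2) + (1) = 4
  L: 2·(1) − (2) − (1) + (-1) = -2
  T: 2·(-2) − (-2) − (2) + (-1) = -5
  N: 2·(0) − (0) − (2) + (0) = -2
So the dimensions are [M⁴ L⁻² T⁻⁵ N⁻²].

M: 4, L: -2, T: -5, N: -2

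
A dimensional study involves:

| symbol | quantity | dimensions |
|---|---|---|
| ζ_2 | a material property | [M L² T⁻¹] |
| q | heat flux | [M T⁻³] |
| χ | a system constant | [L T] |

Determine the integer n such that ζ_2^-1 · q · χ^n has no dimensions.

2

Balance the L exponent: (1)·n from χ, plus −(2) + (0) = -2 from the rest, must sum to zero.
n − 2 = 0, so n = 2.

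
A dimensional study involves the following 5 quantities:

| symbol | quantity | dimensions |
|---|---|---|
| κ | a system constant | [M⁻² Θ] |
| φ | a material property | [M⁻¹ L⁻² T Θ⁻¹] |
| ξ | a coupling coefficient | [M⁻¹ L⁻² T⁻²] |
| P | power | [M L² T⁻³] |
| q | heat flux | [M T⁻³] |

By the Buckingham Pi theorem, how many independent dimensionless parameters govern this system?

There are 5 variables and 4 base dimensions (M, L, T, Θ).
The dimension matrix has rank 4.
Independent dimensionless groups: 5 − 4 = 1.

1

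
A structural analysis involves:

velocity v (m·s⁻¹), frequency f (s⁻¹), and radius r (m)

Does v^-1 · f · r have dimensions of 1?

yes

Sum the exponent of each base dimension across the product:
  L: −[v]_L + [f]_L + [r]_L = −(1) + (0) + (1) = 0
  T: −[v]_T + [f]_T + [r]_T = −(-1) + (-1) + (0) = 0
All base exponents vanish — dimensionless.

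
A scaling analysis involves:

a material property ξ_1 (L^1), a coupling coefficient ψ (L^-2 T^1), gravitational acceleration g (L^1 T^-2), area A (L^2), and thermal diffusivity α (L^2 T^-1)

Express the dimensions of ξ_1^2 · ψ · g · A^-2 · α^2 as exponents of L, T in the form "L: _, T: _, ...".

L: 1, T: -3

Collect each base-dimension exponent across the product:
  L: 2·(1) + (-2) + (1) − 2·(2) + 2·(2) = 1
  T: 2·(0) + (1) + (-2) − 2·(0) + 2·(-1) = -3
So the dimensions are [L T⁻³].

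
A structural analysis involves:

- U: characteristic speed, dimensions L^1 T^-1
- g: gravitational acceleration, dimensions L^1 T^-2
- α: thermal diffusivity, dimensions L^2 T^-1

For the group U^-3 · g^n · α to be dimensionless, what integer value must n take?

Balance the L exponent: (1)·n from g, plus −3·(1) + (2) = -1 from the rest, must sum to zero.
n − 1 = 0, so n = 1.

1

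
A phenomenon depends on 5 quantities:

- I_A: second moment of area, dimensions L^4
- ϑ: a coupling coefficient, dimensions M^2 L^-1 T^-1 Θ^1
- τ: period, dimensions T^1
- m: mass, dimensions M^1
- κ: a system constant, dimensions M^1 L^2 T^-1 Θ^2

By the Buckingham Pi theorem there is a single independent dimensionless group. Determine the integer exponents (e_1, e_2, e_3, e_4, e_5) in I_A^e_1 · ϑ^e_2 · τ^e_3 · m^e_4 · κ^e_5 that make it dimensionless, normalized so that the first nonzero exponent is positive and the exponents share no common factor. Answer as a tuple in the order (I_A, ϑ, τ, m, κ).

(1, 2, 1, -3, -1)

M: e_1·(0) + e_2·(2) + e_3·(0) + e_4·(1) + e_5·(1) = 0
L: e_1·(4) + e_2·(-1) + e_3·(0) + e_4·(0) + e_5·(2) = 0
T: e_1·(0) + e_2·(-1) + e_3·(1) + e_4·(0) + e_5·(-1) = 0
Θ: e_1·(0) + e_2·(1) + e_3·(0) + e_4·(0) + e_5·(2) = 0
Solving this homogeneous linear system for the smallest-integer solution (first nonzero entry positive) gives (1, 2, 1, -3, -1).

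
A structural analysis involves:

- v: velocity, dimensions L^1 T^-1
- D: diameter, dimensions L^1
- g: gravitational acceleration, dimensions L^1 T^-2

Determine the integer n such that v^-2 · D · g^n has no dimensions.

Balance the L exponent: (1)·n from g, plus −2·(1) + (1) = -1 from the rest, must sum to zero.
n − 1 = 0, so n = 1.

1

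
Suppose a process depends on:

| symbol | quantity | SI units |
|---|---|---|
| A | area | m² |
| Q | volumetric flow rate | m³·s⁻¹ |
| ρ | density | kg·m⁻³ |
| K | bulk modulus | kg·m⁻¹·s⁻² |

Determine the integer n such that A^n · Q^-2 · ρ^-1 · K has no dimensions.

2

Balance the L exponent: (2)·n from A, plus −2·(3) − (-3) + (-1) = -4 from the rest, must sum to zero.
2n − 4 = 0, so n = 2.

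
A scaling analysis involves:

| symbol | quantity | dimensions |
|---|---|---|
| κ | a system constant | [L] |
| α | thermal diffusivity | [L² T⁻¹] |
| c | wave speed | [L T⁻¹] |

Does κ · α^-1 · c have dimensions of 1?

yes

Sum the exponent of each base dimension across the product:
  L: [κ]_L − [α]_L + [c]_L = (1) − (2) + (1) = 0
  T: [κ]_T − [α]_T + [c]_T = (0) − (-1) + (-1) = 0
All base exponents vanish — dimensionless.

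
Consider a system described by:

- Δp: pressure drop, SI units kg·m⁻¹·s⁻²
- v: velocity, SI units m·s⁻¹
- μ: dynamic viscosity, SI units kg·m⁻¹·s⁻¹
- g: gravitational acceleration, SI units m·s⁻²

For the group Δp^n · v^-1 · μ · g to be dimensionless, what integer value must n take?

-1

Balance the M exponent: (1)·n from Δp, plus −(0) + (1) + (0) = 1 from the rest, must sum to zero.
n + 1 = 0, so n = -1.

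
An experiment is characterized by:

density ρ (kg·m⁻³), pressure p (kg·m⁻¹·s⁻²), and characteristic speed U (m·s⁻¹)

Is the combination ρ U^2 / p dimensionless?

Sum the exponent of each base dimension across the product:
  M: [ρ]_M − [p]_M + 2·[U]_M = (1) − (1) + 2·(0) = 0
  L: [ρ]_L − [p]_L + 2·[U]_L = (-3) − (-1) + 2·(1) = 0
  T: [ρ]_T − [p]_T + 2·[U]_T = (0) − (-2) + 2·(-1) = 0
  Θ: [ρ]_Θ − [p]_Θ + 2·[U]_Θ = (0) − (0) + 2·(0) = 0
All base exponents vanish — dimensionless.

yes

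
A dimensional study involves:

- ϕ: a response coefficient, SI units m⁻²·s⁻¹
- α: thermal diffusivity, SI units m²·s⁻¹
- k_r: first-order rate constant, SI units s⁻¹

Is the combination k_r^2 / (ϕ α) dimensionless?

Sum the exponent of each base dimension across the product:
  L: −[ϕ]_L − [α]_L + 2·[k_r]_L = −(-2) − (2) + 2·(0) = 0
  T: −[ϕ]_T − [α]_T + 2·[k_r]_T = −(-1) − (-1) + 2·(-1) = 0
All base exponents vanish — dimensionless.

yes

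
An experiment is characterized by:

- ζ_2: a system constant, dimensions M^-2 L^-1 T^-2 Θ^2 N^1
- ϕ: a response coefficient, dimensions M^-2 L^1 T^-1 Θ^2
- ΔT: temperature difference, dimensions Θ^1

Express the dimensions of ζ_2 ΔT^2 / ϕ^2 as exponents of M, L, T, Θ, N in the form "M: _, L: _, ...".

M: 2, L: -3, T: 0, Θ: 0, N: 1

Collect each base-dimension exponent across the product:
  M: (-2) − 2·(-2) + 2·(0) = 2
  L: (-1) − 2·(1) + 2·(0) = -3
  T: (-2) − 2·(-1) + 2·(0) = 0
  Θ: (2) − 2·(2) + 2·(1) = 0
  N: (1) − 2·(0) + 2·(0) = 1
So the dimensions are [M² L⁻³ N].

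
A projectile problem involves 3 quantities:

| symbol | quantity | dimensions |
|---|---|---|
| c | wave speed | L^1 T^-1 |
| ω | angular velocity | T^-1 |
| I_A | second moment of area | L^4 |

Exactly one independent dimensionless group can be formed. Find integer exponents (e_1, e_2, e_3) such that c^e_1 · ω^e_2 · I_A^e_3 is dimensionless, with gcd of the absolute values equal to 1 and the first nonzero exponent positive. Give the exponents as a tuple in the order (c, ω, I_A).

(4, -4, -1)

L: e_1·(1) + e_2·(0) + e_3·(4) = 0
T: e_1·(-1) + e_2·(-1) + e_3·(0) = 0
Solving this homogeneous linear system for the smallest-integer solution (first nonzero entry positive) gives (4, -4, -1).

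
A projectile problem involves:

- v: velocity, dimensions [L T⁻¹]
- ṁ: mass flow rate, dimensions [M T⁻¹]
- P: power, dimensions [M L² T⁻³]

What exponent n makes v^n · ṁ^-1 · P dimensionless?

Balance the L exponent: (1)·n from v, plus −(0) + (2) = 2 from the rest, must sum to zero.
n + 2 = 0, so n = -2.

-2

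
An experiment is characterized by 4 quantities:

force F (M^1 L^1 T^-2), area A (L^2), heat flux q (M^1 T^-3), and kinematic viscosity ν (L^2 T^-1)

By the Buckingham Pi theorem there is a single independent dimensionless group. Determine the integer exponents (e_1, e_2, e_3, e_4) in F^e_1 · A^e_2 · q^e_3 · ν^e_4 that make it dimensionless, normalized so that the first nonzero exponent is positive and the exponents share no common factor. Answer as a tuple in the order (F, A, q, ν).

(2, -3, -2, 2)

M: e_1·(1) + e_2·(0) + e_3·(1) + e_4·(0) = 0
L: e_1·(1) + e_2·(2) + e_3·(0) + e_4·(2) = 0
T: e_1·(-2) + e_2·(0) + e_3·(-3) + e_4·(-1) = 0
Solving this homogeneous linear system for the smallest-integer solution (first nonzero entry positive) gives (2, -3, -2, 2).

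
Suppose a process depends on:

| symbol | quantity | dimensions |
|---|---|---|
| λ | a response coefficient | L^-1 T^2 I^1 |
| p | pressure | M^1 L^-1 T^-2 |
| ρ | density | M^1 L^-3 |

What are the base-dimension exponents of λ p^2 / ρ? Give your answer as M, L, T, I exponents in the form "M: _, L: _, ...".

M: 1, L: 0, T: -2, I: 1

Collect each base-dimension exponent across the product:
  M: (0) + 2·(1) − (1) = 1
  L: (-1) + 2·(-1) − (-3) = 0
  T: (2) + 2·(-2) − (0) = -2
  I: (1) + 2·(0) − (0) = 1
So the dimensions are [M T⁻² I].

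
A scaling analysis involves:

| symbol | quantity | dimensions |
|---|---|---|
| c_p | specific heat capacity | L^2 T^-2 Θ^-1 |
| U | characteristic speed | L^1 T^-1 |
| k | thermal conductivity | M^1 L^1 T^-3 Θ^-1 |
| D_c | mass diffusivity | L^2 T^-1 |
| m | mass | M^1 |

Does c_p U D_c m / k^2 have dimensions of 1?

Sum the exponent of each base dimension across the product:
  M: [c_p]_M + [U]_M − 2·[k]_M + [D_c]_M + [m]_M = (0) + (0) − 2·(1) + (0) + (1) = -1
  L: [c_p]_L + [U]_L − 2·[k]_L + [D_c]_L + [m]_L = (2) + (1) − 2·(1) + (2) + (0) = 3
  T: [c_p]_T + [U]_T − 2·[k]_T + [D_c]_T + [m]_T = (-2) + (-1) − 2·(-3) + (-1) + (0) = 2
  Θ: [c_p]_Θ + [U]_Θ − 2·[k]_Θ + [D_c]_Θ + [m]_Θ = (-1) + (0) − 2·(-1) + (0) + (0) = 1
Net dimensions [M⁻¹ L³ T² Θ] ≠ [1] — not dimensionless.

no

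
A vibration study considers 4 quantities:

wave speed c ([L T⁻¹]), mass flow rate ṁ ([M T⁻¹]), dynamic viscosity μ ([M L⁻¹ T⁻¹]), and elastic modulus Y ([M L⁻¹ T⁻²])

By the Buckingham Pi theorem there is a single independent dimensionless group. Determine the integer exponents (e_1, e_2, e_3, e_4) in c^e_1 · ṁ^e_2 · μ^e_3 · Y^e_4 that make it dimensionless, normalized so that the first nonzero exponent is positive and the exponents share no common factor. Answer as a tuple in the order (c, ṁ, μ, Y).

M: e_1·(0) + e_2·(1) + e_3·(1) + e_4·(1) = 0
L: e_1·(1) + e_2·(0) + e_3·(-1) + e_4·(-1) = 0
T: e_1·(-1) + e_2·(-1) + e_3·(-1) + e_4·(-2) = 0
Solving this homogeneous linear system for the smallest-integer solution (first nonzero entry positive) gives (1, -1, 2, -1).

(1, -1, 2, -1)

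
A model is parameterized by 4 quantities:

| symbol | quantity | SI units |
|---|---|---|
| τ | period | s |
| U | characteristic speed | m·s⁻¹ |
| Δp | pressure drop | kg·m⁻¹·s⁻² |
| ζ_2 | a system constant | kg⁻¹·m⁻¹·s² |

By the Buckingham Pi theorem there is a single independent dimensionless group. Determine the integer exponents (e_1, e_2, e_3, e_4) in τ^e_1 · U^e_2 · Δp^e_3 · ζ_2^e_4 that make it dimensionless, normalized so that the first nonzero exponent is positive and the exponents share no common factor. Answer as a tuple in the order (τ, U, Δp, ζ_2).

M: e_1·(0) + e_2·(0) + e_3·(1) + e_4·(-1) = 0
L: e_1·(0) + e_2·(1) + e_3·(-1) + e_4·(-1) = 0
T: e_1·(1) + e_2·(-1) + e_3·(-2) + e_4·(2) = 0
Solving this homogeneous linear system for the smallest-integer solution (first nonzero entry positive) gives (2, 2, 1, 1).

(2, 2, 1, 1)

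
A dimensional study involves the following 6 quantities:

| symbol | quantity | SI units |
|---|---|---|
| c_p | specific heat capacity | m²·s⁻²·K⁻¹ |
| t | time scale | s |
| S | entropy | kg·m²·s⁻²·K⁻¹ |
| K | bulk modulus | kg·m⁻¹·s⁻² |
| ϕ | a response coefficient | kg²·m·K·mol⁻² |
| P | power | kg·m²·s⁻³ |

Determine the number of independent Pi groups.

1

There are 6 variables and 5 base dimensions (M, L, T, Θ, N).
The dimension matrix has rank 5.
Independent dimensionless groups: 6 − 5 = 1.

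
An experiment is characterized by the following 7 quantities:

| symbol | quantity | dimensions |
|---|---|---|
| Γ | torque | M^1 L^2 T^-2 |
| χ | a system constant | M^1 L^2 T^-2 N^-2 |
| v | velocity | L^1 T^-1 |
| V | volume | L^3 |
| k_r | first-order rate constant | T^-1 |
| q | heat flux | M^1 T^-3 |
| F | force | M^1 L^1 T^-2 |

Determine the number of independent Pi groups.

3

There are 7 variables and 4 base dimensions (M, L, T, N).
The dimension matrix has rank 4.
Independent dimensionless groups: 7 − 4 = 3.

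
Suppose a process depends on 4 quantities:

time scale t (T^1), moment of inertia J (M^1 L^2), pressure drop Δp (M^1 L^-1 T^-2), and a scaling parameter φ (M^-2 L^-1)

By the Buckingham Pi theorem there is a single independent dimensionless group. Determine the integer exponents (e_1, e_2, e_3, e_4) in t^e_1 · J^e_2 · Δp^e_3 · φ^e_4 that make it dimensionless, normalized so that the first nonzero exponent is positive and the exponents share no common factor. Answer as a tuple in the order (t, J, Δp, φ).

M: e_1·(0) + e_2·(1) + e_3·(1) + e_4·(-2) = 0
L: e_1·(0) + e_2·(2) + e_3·(-1) + e_4·(-1) = 0
T: e_1·(1) + e_2·(0) + e_3·(-2) + e_4·(0) = 0
Solving this homogeneous linear system for the smallest-integer solution (first nonzero entry positive) gives (2, 1, 1, 1).

(2, 1, 1, 1)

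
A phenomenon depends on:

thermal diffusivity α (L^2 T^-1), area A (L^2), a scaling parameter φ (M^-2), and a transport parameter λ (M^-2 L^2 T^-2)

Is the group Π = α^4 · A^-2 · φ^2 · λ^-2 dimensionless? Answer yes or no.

Sum the exponent of each base dimension across the product:
  M: 4·[α]_M − 2·[A]_M + 2·[φ]_M − 2·[λ]_M = 4·(0) − 2·(0) + 2·(-2) − 2·(-2) = 0
  L: 4·[α]_L − 2·[A]_L + 2·[φ]_L − 2·[λ]_L = 4·(2) − 2·(2) + 2·(0) − 2·(2) = 0
  T: 4·[α]_T − 2·[A]_T + 2·[φ]_T − 2·[λ]_T = 4·(-1) − 2·(0) + 2·(0) − 2·(-2) = 0
All base exponents vanish — dimensionless.

yes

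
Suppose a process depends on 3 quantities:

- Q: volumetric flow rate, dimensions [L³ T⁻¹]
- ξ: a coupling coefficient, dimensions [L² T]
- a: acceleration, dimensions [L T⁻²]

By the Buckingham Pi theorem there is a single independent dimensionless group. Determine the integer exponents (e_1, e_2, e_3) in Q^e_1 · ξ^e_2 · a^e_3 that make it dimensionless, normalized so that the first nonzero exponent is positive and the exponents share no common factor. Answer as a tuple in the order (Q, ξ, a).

L: e_1·(3) + e_2·(2) + e_3·(1) = 0
T: e_1·(-1) + e_2·(1) + e_3·(-2) = 0
Solving this homogeneous linear system for the smallest-integer solution (first nonzero entry positive) gives (1, -1, -1).

(1, -1, -1)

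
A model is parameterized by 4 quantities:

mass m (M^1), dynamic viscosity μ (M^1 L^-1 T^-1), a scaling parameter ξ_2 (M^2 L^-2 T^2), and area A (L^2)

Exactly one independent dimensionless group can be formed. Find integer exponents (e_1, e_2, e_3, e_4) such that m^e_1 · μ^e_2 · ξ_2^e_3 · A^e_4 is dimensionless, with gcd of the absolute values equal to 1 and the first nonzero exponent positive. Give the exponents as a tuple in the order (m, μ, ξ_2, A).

M: e_1·(1) + e_2·(1) + e_3·(2) + e_4·(0) = 0
L: e_1·(0) + e_2·(-1) + e_3·(-2) + e_4·(2) = 0
T: e_1·(0) + e_2·(-1) + e_3·(2) + e_4·(0) = 0
Solving this homogeneous linear system for the smallest-integer solution (first nonzero entry positive) gives (4, -2, -1, -2).

(4, -2, -1, -2)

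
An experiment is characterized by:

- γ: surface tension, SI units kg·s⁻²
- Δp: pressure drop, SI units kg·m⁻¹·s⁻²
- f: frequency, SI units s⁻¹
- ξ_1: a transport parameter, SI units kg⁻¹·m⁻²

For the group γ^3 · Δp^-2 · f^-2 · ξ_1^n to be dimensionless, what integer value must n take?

1

Balance the M exponent: (-1)·n from ξ_1, plus 3·(1) − 2·(1) − 2·(0) = 1 from the rest, must sum to zero.
−n + 1 = 0, so n = 1.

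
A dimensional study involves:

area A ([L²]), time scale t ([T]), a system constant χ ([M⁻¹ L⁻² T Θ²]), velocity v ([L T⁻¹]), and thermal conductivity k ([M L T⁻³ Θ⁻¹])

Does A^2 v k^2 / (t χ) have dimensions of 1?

no

Sum the exponent of each base dimension across the product:
  M: 2·[A]_M − [t]_M − [χ]_M + [v]_M + 2·[k]_M = 2·(0) − (0) − (-1) + (0) + 2·(1) = 3
  L: 2·[A]_L − [t]_L − [χ]_L + [v]_L + 2·[k]_L = 2·(2) − (0) − (-2) + (1) + 2·(1) = 9
  T: 2·[A]_T − [t]_T − [χ]_T + [v]_T + 2·[k]_T = 2·(0) − (1) − (1) + (-1) + 2·(-3) = -9
  Θ: 2·[A]_Θ − [t]_Θ − [χ]_Θ + [v]_Θ + 2·[k]_Θ = 2·(0) − (0) − (2) + (0) + 2·(-1) = -4
Net dimensions [M³ L⁹ T⁻⁹ Θ⁻⁴] ≠ [1] — not dimensionless.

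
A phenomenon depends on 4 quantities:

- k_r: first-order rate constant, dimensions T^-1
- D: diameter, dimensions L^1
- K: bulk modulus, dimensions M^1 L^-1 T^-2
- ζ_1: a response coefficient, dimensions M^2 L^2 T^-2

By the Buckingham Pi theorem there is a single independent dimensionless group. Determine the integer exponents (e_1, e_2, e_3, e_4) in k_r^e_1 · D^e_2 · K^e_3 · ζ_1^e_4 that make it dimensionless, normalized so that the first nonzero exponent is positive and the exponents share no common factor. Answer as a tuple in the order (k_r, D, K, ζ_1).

M: e_1·(0) + e_2·(0) + e_3·(1) + e_4·(2) = 0
L: e_1·(0) + e_2·(1) + e_3·(-1) + e_4·(2) = 0
T: e_1·(-1) + e_2·(0) + e_3·(-2) + e_4·(-2) = 0
Solving this homogeneous linear system for the smallest-integer solution (first nonzero entry positive) gives (2, -4, -2, 1).

(2, -4, -2, 1)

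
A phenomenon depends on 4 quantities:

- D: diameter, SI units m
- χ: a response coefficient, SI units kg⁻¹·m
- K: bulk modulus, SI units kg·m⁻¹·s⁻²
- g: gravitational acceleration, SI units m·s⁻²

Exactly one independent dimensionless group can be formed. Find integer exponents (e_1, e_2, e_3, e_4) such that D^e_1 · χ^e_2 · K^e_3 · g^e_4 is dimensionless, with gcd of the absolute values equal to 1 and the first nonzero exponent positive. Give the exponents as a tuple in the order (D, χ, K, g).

(1, 1, 1, -1)

M: e_1·(0) + e_2·(-1) + e_3·(1) + e_4·(0) = 0
L: e_1·(1) + e_2·(1) + e_3·(-1) + e_4·(1) = 0
T: e_1·(0) + e_2·(0) + e_3·(-2) + e_4·(-2) = 0
Solving this homogeneous linear system for the smallest-integer solution (first nonzero entry positive) gives (1, 1, 1, -1).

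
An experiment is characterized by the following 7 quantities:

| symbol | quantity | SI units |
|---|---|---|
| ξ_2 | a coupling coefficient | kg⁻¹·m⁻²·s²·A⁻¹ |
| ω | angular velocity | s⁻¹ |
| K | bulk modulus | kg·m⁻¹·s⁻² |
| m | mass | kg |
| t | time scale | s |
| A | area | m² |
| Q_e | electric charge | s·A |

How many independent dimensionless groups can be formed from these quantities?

3

There are 7 variables and 4 base dimensions (M, L, T, I).
The dimension matrix has rank 4.
Independent dimensionless groups: 7 − 4 = 3.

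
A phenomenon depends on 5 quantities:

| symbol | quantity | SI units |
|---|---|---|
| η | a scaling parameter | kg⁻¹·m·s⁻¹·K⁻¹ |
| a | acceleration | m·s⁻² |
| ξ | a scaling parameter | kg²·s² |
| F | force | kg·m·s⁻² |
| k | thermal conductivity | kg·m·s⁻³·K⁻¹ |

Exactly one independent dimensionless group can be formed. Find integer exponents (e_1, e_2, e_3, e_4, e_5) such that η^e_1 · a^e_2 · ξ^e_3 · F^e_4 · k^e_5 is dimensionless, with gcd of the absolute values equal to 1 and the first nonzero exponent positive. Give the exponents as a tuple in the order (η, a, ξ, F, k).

(1, -4, -1, 4, -1)

M: e_1·(-1) + e_2·(0) + e_3·(2) + e_4·(1) + e_5·(1) = 0
L: e_1·(1) + e_2·(1) + e_3·(0) + e_4·(1) + e_5·(1) = 0
T: e_1·(-1) + e_2·(-2) + e_3·(2) + e_4·(-2) + e_5·(-3) = 0
Θ: e_1·(-1) + e_2·(0) + e_3·(0) + e_4·(0) + e_5·(-1) = 0
Solving this homogeneous linear system for the smallest-integer solution (first nonzero entry positive) gives (1, -4, -1, 4, -1).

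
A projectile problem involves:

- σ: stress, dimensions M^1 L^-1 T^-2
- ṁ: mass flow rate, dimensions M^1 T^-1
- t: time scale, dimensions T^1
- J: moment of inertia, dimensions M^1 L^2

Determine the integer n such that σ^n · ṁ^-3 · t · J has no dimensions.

2

Balance the M exponent: (1)·n from σ, plus −3·(1) + (0) + (1) = -2 from the rest, must sum to zero.
n − 2 = 0, so n = 2.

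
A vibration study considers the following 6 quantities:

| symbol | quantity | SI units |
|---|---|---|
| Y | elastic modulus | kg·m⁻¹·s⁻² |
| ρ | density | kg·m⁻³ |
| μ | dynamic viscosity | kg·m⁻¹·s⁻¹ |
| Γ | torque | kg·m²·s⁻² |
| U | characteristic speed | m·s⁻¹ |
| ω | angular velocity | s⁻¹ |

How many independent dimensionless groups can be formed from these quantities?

3

There are 6 variables and 3 base dimensions (M, L, T).
The dimension matrix has rank 3.
Independent dimensionless groups: 6 − 3 = 3.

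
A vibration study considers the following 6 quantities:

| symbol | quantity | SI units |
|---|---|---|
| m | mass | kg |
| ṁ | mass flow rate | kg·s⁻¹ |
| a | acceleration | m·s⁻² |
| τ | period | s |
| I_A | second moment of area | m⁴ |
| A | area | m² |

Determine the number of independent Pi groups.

3

There are 6 variables and 3 base dimensions (M, L, T).
The dimension matrix has rank 3.
Independent dimensionless groups: 6 − 3 = 3.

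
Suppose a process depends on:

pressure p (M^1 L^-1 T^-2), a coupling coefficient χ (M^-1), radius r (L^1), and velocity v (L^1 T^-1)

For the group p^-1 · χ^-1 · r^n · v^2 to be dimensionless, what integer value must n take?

Balance the L exponent: (1)·n from r, plus −(-1) − (0) + 2·(1) = 3 from the rest, must sum to zero.
n + 3 = 0, so n = -3.

-3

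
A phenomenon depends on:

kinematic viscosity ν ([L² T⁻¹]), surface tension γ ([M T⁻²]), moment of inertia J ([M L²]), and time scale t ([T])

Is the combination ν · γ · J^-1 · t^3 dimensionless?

yes

Sum the exponent of each base dimension across the product:
  M: [ν]_M + [γ]_M − [J]_M + 3·[t]_M = (0) + (1) − (1) + 3·(0) = 0
  L: [ν]_L + [γ]_L − [J]_L + 3·[t]_L = (2) + (0) − (2) + 3·(0) = 0
  T: [ν]_T + [γ]_T − [J]_T + 3·[t]_T = (-1) + (-2) − (0) + 3·(1) = 0
All base exponents vanish — dimensionless.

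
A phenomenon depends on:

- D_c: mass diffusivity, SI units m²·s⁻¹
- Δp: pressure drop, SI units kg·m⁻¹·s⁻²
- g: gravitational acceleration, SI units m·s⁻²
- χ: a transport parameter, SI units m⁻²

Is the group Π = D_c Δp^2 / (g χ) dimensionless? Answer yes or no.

no

Sum the exponent of each base dimension across the product:
  M: [D_c]_M + 2·[Δp]_M − [g]_M − [χ]_M = (0) + 2·(1) − (0) − (0) = 2
  L: [D_c]_L + 2·[Δp]_L − [g]_L − [χ]_L = (2) + 2·(-1) − (1) − (-2) = 1
  T: [D_c]_T + 2·[Δp]_T − [g]_T − [χ]_T = (-1) + 2·(-2) − (-2) − (0) = -3
Net dimensions [M² L T⁻³] ≠ [1] — not dimensionless.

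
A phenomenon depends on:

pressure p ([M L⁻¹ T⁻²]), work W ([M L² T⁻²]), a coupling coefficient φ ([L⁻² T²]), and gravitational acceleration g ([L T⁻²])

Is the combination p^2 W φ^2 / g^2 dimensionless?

Sum the exponent of each base dimension across the product:
  M: 2·[p]_M + [W]_M + 2·[φ]_M − 2·[g]_M = 2·(1) + (1) + 2·(0) − 2·(0) = 3
  L: 2·[p]_L + [W]_L + 2·[φ]_L − 2·[g]_L = 2·(-1) + (2) + 2·(-2) − 2·(1) = -6
  T: 2·[p]_T + [W]_T + 2·[φ]_T − 2·[g]_T = 2·(-2) + (-2) + 2·(2) − 2·(-2) = 2
Net dimensions [M³ L⁻⁶ T²] ≠ [1] — not dimensionless.

no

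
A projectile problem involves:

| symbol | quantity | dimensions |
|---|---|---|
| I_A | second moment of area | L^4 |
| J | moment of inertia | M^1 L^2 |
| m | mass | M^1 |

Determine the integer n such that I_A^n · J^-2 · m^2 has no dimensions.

Balance the L exponent: (4)·n from I_A, plus −2·(2) + 2·(0) = -4 from the rest, must sum to zero.
4n − 4 = 0, so n = 1.

1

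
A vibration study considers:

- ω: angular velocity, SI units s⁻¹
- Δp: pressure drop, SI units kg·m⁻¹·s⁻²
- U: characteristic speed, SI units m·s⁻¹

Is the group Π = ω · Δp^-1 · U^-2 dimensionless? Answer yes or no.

Sum the exponent of each base dimension across the product:
  M: [ω]_M − [Δp]_M − 2·[U]_M = (0) − (1) − 2·(0) = -1
  L: [ω]_L − [Δp]_L − 2·[U]_L = (0) − (-1) − 2·(1) = -1
  T: [ω]_T − [Δp]_T − 2·[U]_T = (-1) − (-2) − 2·(-1) = 3
Net dimensions [M⁻¹ L⁻¹ T³] ≠ [1] — not dimensionless.

no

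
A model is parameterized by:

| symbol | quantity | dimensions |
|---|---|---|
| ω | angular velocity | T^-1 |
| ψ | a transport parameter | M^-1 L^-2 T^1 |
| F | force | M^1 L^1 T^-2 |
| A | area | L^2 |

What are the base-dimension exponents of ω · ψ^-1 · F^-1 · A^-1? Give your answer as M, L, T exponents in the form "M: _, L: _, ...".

Collect each base-dimension exponent across the product:
  M: (0) − (-1) − (1) − (0) = 0
  L: (0) − (-2) − (1) − (2) = -1
  T: (-1) − (1) − (-2) − (0) = 0
So the dimensions are [L⁻¹].

M: 0, L: -1, T: 0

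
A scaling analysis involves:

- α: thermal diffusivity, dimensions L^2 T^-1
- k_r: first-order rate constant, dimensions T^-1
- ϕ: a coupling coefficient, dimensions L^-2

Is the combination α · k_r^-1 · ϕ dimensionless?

Sum the exponent of each base dimension across the product:
  L: [α]_L − [k_r]_L + [ϕ]_L = (2) − (0) + (-2) = 0
  T: [α]_T − [k_r]_T + [ϕ]_T = (-1) − (-1) + (0) = 0
All base exponents vanish — dimensionless.

yes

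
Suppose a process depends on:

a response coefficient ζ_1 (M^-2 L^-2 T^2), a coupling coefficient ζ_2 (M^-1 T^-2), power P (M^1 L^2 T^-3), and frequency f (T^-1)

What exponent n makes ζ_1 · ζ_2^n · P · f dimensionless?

Balance the M exponent: (-1)·n from ζ_2, plus (-2) + (1) + (0) = -1 from the rest, must sum to zero.
−n − 1 = 0, so n = -1.

-1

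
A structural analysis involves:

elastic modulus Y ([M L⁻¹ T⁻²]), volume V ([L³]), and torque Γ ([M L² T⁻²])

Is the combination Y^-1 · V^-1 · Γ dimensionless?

yes

Sum the exponent of each base dimension across the product:
  M: −[Y]_M − [V]_M + [Γ]_M = −(1) − (0) + (1) = 0
  L: −[Y]_L − [V]_L + [Γ]_L = −(-1) − (3) + (2) = 0
  T: −[Y]_T − [V]_T + [Γ]_T = −(-2) − (0) + (-2) = 0
All base exponents vanish — dimensionless.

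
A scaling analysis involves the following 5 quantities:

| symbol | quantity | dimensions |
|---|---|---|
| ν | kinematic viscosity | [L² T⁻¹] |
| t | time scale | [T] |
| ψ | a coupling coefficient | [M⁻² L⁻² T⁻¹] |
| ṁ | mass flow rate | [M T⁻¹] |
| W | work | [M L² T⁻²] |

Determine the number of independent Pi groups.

There are 5 variables and 3 base dimensions (M, L, T).
The dimension matrix has rank 3.
Independent dimensionless groups: 5 − 3 = 2.

2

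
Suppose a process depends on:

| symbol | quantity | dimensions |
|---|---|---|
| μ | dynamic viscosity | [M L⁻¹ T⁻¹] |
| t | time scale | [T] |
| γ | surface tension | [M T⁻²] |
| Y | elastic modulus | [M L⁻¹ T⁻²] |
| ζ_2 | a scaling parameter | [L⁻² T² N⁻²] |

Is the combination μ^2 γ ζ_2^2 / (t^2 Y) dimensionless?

Sum the exponent of each base dimension across the product:
  M: 2·[μ]_M − 2·[t]_M + [γ]_M − [Y]_M + 2·[ζ_2]_M = 2·(1) − 2·(0) + (1) − (1) + 2·(0) = 2
  L: 2·[μ]_L − 2·[t]_L + [γ]_L − [Y]_L + 2·[ζ_2]_L = 2·(-1) − 2·(0) + (0) − (-1) + 2·(-2) = -5
  T: 2·[μ]_T − 2·[t]_T + [γ]_T − [Y]_T + 2·[ζ_2]_T = 2·(-1) − 2·(1) + (-2) − (-2) + 2·(2) = 0
  N: 2·[μ]_N − 2·[t]_N + [γ]_N − [Y]_N + 2·[ζ_2]_N = 2·(0) − 2·(0) + (0) − (0) + 2·(-2) = -4
Net dimensions [M² L⁻⁵ N⁻⁴] ≠ [1] — not dimensionless.

no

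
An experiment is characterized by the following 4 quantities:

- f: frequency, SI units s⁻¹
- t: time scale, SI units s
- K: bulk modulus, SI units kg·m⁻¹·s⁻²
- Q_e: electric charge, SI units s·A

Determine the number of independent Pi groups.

1

There are 4 variables and 4 base dimensions (M, L, T, I).
The dimension matrix has rank 3 (less than 4: the dimension vectors are linearly dependent).
Independent dimensionless groups: 4 − 3 = 1.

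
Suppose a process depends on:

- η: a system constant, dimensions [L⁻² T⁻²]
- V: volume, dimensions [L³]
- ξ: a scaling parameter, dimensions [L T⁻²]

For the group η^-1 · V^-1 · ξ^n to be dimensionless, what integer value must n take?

Balance the L exponent: (1)·n from ξ, plus −(-2) − (3) = -1 from the rest, must sum to zero.
n − 1 = 0, so n = 1.

1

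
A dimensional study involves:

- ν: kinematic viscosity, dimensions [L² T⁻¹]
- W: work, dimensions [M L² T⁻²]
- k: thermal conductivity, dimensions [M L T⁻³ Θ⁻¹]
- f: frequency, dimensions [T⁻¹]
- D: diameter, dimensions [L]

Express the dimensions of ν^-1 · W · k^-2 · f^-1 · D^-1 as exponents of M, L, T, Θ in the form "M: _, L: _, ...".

M: -1, L: -3, T: 6, Θ: 2

Collect each base-dimension exponent across the product:
  M: −(0) + (1) − 2·(1) − (0) − (0) = -1
  L: −(2) + (2) − 2·(1) − (0) − (1) = -3
  T: −(-1) + (-2) − 2·(-3) − (-1) − (0) = 6
  Θ: −(0) + (0) − 2·(-1) − (0) − (0) = 2
So the dimensions are [M⁻¹ L⁻³ T⁶ Θ²].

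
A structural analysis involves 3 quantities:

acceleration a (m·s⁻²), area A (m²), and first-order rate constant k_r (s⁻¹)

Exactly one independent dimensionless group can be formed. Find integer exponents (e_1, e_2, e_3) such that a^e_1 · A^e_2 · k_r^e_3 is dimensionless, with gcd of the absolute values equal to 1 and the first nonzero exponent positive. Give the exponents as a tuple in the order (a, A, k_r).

(2, -1, -4)

L: e_1·(1) + e_2·(2) + e_3·(0) = 0
T: e_1·(-2) + e_2·(0) + e_3·(-1) = 0
Solving this homogeneous linear system for the smallest-integer solution (first nonzero entry positive) gives (2, -1, -4).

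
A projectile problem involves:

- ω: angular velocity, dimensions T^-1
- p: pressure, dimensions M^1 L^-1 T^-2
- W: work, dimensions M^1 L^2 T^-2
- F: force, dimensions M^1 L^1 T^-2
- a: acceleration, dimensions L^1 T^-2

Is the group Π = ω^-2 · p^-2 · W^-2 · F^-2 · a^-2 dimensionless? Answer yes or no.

no

Sum the exponent of each base dimension across the product:
  M: −2·[ω]_M − 2·[p]_M − 2·[W]_M − 2·[F]_M − 2·[a]_M = −2·(0) − 2·(1) − 2·(1) − 2·(1) − 2·(0) = -6
  L: −2·[ω]_L − 2·[p]_L − 2·[W]_L − 2·[F]_L − 2·[a]_L = −2·(0) − 2·(-1) − 2·(2) − 2·(1) − 2·(1) = -6
  T: −2·[ω]_T − 2·[p]_T − 2·[W]_T − 2·[F]_T − 2·[a]_T = −2·(-1) − 2·(-2) − 2·(-2) − 2·(-2) − 2·(-2) = 18
Net dimensions [M⁻⁶ L⁻⁶ T¹⁸] ≠ [1] — not dimensionless.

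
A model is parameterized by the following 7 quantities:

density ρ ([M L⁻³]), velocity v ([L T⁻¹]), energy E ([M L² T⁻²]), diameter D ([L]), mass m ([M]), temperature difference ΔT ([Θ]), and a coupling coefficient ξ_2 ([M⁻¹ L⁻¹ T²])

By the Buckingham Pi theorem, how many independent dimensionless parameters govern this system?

There are 7 variables and 4 base dimensions (M, L, T, Θ).
The dimension matrix has rank 4.
Independent dimensionless groups: 7 − 4 = 3.

3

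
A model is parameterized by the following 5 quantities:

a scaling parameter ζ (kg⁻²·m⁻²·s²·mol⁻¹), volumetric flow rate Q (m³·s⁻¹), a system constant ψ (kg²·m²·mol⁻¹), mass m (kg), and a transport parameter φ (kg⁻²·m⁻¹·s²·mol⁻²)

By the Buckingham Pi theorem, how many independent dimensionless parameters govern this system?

1

There are 5 variables and 4 base dimensions (M, L, T, N).
The dimension matrix has rank 4.
Independent dimensionless groups: 5 − 4 = 1.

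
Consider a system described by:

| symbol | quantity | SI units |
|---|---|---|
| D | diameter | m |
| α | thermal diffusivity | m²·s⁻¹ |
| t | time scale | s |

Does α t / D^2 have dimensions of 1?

Sum the exponent of each base dimension across the product:
  M: −2·[D]_M + [α]_M + [t]_M = −2·(0) + (0) + (0) = 0
  L: −2·[D]_L + [α]_L + [t]_L = −2·(1) + (2) + (0) = 0
  T: −2·[D]_T + [α]_T + [t]_T = −2·(0) + (-1) + (1) = 0
All base exponents vanish — dimensionless.

yes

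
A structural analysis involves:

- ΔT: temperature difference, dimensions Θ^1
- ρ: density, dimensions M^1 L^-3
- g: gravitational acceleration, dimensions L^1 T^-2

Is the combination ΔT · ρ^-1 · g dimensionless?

Sum the exponent of each base dimension across the product:
  M: [ΔT]_M − [ρ]_M + [g]_M = (0) − (1) + (0) = -1
  L: [ΔT]_L − [ρ]_L + [g]_L = (0) − (-3) + (1) = 4
  T: [ΔT]_T − [ρ]_T + [g]_T = (0) − (0) + (-2) = -2
  Θ: [ΔT]_Θ − [ρ]_Θ + [g]_Θ = (1) − (0) + (0) = 1
Net dimensions [M⁻¹ L⁴ T⁻² Θ] ≠ [1] — not dimensionless.

no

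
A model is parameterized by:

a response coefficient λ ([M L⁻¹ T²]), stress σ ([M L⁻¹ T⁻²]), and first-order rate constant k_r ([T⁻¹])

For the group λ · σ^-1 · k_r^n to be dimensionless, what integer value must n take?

4

Balance the T exponent: (-1)·n from k_r, plus (2) − (-2) = 4 from the rest, must sum to zero.
−n + 4 = 0, so n = 4.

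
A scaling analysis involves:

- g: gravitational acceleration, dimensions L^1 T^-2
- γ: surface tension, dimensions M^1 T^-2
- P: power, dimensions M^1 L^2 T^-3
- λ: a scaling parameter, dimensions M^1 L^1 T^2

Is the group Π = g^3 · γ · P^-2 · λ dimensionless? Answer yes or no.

yes

Sum the exponent of each base dimension across the product:
  M: 3·[g]_M + [γ]_M − 2·[P]_M + [λ]_M = 3·(0) + (1) − 2·(1) + (1) = 0
  L: 3·[g]_L + [γ]_L − 2·[P]_L + [λ]_L = 3·(1) + (0) − 2·(2) + (1) = 0
  T: 3·[g]_T + [γ]_T − 2·[P]_T + [λ]_T = 3·(-2) + (-2) − 2·(-3) + (2) = 0
All base exponents vanish — dimensionless.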